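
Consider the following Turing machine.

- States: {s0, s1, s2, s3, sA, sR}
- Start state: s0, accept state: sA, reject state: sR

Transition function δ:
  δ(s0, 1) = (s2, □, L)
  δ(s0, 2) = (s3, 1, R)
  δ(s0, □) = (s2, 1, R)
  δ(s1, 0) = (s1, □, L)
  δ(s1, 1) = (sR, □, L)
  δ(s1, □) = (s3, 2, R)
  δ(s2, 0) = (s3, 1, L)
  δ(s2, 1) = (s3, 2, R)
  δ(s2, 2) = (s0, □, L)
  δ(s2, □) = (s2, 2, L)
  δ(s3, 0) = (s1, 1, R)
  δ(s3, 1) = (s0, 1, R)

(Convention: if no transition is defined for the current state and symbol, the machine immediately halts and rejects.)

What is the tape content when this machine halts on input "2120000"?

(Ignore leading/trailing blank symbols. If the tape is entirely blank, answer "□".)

Execution trace:
Initial: [s0]2120000
Step 1: δ(s0, 2) = (s3, 1, R) → 1[s3]120000
Step 2: δ(s3, 1) = (s0, 1, R) → 11[s0]20000
Step 3: δ(s0, 2) = (s3, 1, R) → 111[s3]0000
Step 4: δ(s3, 0) = (s1, 1, R) → 1111[s1]000
Step 5: δ(s1, 0) = (s1, □, L) → 111[s1]1□00
Step 6: δ(s1, 1) = (sR, □, L) → 11[sR]1□□00

The machine reaches the reject state sR and halts.

Final tape (ignoring leading/trailing blanks): 111□□00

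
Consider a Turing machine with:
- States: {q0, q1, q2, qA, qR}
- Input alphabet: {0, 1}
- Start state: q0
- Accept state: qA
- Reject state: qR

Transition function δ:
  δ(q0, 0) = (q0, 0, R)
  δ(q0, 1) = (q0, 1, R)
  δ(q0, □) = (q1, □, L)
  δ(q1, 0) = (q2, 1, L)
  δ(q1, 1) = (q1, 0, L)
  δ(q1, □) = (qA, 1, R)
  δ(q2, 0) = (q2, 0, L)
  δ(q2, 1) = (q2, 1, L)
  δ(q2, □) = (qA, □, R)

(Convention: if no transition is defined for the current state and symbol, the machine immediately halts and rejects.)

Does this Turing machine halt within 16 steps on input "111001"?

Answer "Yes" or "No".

Execution trace:
Initial: [q0]111001
Step 1: δ(q0, 1) = (q0, 1, R) → 1[q0]11001
Step 2: δ(q0, 1) = (q0, 1, R) → 11[q0]1001
Step 3: δ(q0, 1) = (q0, 1, R) → 111[q0]001
Step 4: δ(q0, 0) = (q0, 0, R) → 1110[q0]01
Step 5: δ(q0, 0) = (q0, 0, R) → 11100[q0]1
Step 6: δ(q0, 1) = (q0, 1, R) → 111001[q0]□
Step 7: δ(q0, □) = (q1, □, L) → 11100[q1]1□
Step 8: δ(q1, 1) = (q1, 0, L) → 1110[q1]00□
Step 9: δ(q1, 0) = (q2, 1, L) → 111[q2]010□
Step 10: δ(q2, 0) = (q2, 0, L) → 11[q2]1010□
Step 11: δ(q2, 1) = (q2, 1, L) → 1[q2]11010□
Step 12: δ(q2, 1) = (q2, 1, L) → [q2]111010□
Step 13: δ(q2, 1) = (q2, 1, L) → [q2]□111010□
Step 14: δ(q2, □) = (qA, □, R) → □[qA]111010□

The machine reaches the accept state qA and halts.
The machine halted after 14 steps (within the 16-step bound).

Answer: Yes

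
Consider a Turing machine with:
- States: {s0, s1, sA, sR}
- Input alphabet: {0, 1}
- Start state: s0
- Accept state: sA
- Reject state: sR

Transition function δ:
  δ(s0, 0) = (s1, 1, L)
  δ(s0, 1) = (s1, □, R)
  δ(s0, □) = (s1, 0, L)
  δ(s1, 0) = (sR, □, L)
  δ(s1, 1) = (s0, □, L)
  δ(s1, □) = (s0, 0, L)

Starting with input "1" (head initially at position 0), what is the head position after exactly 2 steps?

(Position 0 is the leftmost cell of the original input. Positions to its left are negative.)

Execution trace (head position shown):
Step 0: [s0]1  (head at position 0)
Step 1: move right → □[s1]□  (head at position 1)
Step 2: move left → [s0]□0  (head at position 0)

After 2 steps, the head is at position 0.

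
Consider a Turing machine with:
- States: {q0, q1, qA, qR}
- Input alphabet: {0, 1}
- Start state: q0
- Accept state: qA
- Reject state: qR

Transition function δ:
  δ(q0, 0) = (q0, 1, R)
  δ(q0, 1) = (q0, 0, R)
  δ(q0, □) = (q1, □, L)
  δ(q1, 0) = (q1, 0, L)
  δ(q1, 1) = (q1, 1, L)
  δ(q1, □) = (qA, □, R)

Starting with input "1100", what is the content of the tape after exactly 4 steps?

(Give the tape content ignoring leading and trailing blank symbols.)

Execution trace:
Initial: [q0]1100
Step 1: δ(q0, 1) = (q0, 0, R) → 0[q0]100
Step 2: δ(q0, 1) = (q0, 0, R) → 00[q0]00
Step 3: δ(q0, 0) = (q0, 1, R) → 001[q0]0
Step 4: δ(q0, 0) = (q0, 1, R) → 0011[q0]□

After 4 steps, the tape (ignoring leading/trailing blanks) is: 0011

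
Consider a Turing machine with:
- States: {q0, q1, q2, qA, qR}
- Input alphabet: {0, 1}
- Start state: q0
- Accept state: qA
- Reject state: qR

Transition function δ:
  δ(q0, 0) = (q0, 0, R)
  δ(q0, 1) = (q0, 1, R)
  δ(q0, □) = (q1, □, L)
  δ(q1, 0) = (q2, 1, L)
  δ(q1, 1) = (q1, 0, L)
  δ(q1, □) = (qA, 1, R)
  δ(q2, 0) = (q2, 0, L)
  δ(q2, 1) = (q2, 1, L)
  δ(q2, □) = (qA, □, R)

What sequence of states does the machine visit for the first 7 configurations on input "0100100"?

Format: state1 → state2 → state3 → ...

Execution trace:
Initial: [q0]0100100
Step 1: δ(q0, 0) = (q0, 0, R) → 0[q0]100100
Step 2: δ(q0, 1) = (q0, 1, R) → 01[q0]00100
Step 3: δ(q0, 0) = (q0, 0, R) → 010[q0]0100
Step 4: δ(q0, 0) = (q0, 0, R) → 0100[q0]100
Step 5: δ(q0, 1) = (q0, 1, R) → 01001[q0]00
Step 6: δ(q0, 0) = (q0, 0, R) → 010010[q0]0

State sequence: q0 → q0 → q0 → q0 → q0 → q0 → q0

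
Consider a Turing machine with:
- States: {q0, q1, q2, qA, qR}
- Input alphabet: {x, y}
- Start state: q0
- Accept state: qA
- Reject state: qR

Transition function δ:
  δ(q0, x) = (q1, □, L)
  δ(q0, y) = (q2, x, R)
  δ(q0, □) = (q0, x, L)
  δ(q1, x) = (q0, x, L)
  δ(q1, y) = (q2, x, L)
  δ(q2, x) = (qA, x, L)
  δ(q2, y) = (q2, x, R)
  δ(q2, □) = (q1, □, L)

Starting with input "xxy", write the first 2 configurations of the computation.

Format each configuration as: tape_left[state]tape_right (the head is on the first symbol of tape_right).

Transitions applied:
Step 1: δ(q0, x) = (q1, □, L)

The first 2 configurations are:
[q0]xxy ⊢ [q1]□□xy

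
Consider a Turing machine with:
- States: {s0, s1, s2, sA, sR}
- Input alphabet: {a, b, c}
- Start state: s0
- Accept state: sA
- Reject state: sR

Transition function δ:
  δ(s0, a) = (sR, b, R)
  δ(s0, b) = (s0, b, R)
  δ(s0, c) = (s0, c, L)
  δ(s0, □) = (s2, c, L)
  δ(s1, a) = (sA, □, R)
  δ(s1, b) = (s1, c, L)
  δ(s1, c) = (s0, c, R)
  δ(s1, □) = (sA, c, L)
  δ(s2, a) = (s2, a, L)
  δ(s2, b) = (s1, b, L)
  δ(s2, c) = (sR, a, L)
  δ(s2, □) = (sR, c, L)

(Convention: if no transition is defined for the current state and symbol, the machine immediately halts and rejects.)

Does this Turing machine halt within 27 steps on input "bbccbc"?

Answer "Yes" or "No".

Execution trace:
Initial: [s0]bbccbc
Step 1: δ(s0, b) = (s0, b, R) → b[s0]bccbc
Step 2: δ(s0, b) = (s0, b, R) → bb[s0]ccbc
Step 3: δ(s0, c) = (s0, c, L) → b[s0]bccbc
Step 4: δ(s0, b) = (s0, b, R) → bb[s0]ccbc
Step 5: δ(s0, c) = (s0, c, L) → b[s0]bccbc
Step 6: δ(s0, b) = (s0, b, R) → bb[s0]ccbc
Step 7: δ(s0, c) = (s0, c, L) → b[s0]bccbc
Step 8: δ(s0, b) = (s0, b, R) → bb[s0]ccbc
Step 9: δ(s0, c) = (s0, c, L) → b[s0]bccbc
Step 10: δ(s0, b) = (s0, b, R) → bb[s0]ccbc
Step 11: δ(s0, c) = (s0, c, L) → b[s0]bccbc
Step 12: δ(s0, b) = (s0, b, R) → bb[s0]ccbc
Step 13: δ(s0, c) = (s0, c, L) → b[s0]bccbc
Step 14: δ(s0, b) = (s0, b, R) → bb[s0]ccbc
Step 15: δ(s0, c) = (s0, c, L) → b[s0]bccbc
Step 16: δ(s0, b) = (s0, b, R) → bb[s0]ccbc
Step 17: δ(s0, c) = (s0, c, L) → b[s0]bccbc
Step 18: δ(s0, b) = (s0, b, R) → bb[s0]ccbc
Step 19: δ(s0, c) = (s0, c, L) → b[s0]bccbc
Step 20: δ(s0, b) = (s0, b, R) → bb[s0]ccbc
Step 21: δ(s0, c) = (s0, c, L) → b[s0]bccbc
Step 22: δ(s0, b) = (s0, b, R) → bb[s0]ccbc
Step 23: δ(s0, c) = (s0, c, L) → b[s0]bccbc
Step 24: δ(s0, b) = (s0, b, R) → bb[s0]ccbc
Step 25: δ(s0, c) = (s0, c, L) → b[s0]bccbc
Step 26: δ(s0, b) = (s0, b, R) → bb[s0]ccbc
Step 27: δ(s0, c) = (s0, c, L) → b[s0]bccbc

The machine has not reached a halting state after 27 steps.
The machine did not halt within the 27-step bound.

Answer: No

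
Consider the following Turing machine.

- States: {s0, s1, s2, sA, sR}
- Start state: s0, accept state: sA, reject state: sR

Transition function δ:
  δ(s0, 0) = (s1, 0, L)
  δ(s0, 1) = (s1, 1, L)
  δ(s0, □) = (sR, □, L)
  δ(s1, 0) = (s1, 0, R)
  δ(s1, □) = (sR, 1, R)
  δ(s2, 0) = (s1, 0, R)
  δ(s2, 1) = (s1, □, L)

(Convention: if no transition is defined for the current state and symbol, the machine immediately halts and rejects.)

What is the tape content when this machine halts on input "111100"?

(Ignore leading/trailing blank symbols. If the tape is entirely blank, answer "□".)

Execution trace:
Initial: [s0]111100
Step 1: δ(s0, 1) = (s1, 1, L) → [s1]□111100
Step 2: δ(s1, □) = (sR, 1, R) → 1[sR]111100

The machine reaches the reject state sR and halts.

Final tape (ignoring leading/trailing blanks): 1111100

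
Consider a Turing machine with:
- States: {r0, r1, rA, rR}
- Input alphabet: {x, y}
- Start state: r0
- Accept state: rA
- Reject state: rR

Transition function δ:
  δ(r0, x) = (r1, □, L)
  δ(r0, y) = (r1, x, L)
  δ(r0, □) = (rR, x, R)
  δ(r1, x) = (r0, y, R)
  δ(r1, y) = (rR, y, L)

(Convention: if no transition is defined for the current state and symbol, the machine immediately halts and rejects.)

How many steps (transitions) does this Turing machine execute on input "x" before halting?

Execution trace:
Initial: [r0]x
Step 1: δ(r0, x) = (r1, □, L) → [r1]□□

No transition is defined for δ(r1, □). By convention the machine halts and rejects.

The machine executed 1 step before halting.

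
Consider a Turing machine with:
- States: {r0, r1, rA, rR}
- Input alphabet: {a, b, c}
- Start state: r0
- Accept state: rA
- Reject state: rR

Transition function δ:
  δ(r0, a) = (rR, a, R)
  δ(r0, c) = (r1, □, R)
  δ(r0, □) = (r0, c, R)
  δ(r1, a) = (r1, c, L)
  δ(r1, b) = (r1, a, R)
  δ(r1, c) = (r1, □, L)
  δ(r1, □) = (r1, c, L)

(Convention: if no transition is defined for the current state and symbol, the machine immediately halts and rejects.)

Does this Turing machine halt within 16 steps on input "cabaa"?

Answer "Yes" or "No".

Execution trace:
Initial: [r0]cabaa
Step 1: δ(r0, c) = (r1, □, R) → □[r1]abaa
Step 2: δ(r1, a) = (r1, c, L) → [r1]□cbaa
Step 3: δ(r1, □) = (r1, c, L) → [r1]□ccbaa
Step 4: δ(r1, □) = (r1, c, L) → [r1]□cccbaa
Step 5: δ(r1, □) = (r1, c, L) → [r1]□ccccbaa
Step 6: δ(r1, □) = (r1, c, L) → [r1]□cccccbaa
Step 7: δ(r1, □) = (r1, c, L) → [r1]□ccccccbaa
Step 8: δ(r1, □) = (r1, c, L) → [r1]□cccccccbaa
Step 9: δ(r1, □) = (r1, c, L) → [r1]□ccccccccbaa
Step 10: δ(r1, □) = (r1, c, L) → [r1]□cccccccccbaa
Step 11: δ(r1, □) = (r1, c, L) → [r1]□ccccccccccbaa
Step 12: δ(r1, □) = (r1, c, L) → [r1]□cccccccccccbaa
Step 13: δ(r1, □) = (r1, c, L) → [r1]□ccccccccccccbaa
Step 14: δ(r1, □) = (r1, c, L) → [r1]□cccccccccccccbaa
Step 15: δ(r1, □) = (r1, c, L) → [r1]□ccccccccccccccbaa
Step 16: δ(r1, □) = (r1, c, L) → [r1]□cccccccccccccccbaa

The machine has not reached a halting state after 16 steps.
The machine did not halt within the 16-step bound.

Answer: No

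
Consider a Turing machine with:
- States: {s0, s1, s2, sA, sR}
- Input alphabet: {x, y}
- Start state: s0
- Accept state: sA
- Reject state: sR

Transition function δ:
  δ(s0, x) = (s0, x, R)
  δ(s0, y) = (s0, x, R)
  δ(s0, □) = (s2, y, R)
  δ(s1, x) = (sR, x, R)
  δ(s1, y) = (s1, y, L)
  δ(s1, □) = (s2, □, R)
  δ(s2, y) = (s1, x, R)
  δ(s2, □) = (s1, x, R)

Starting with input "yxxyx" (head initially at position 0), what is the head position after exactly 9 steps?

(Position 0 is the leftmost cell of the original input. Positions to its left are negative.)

Execution trace (head position shown):
Step 0: [s0]yxxyx  (head at position 0)
Step 1: move right → x[s0]xxyx  (head at position 1)
Step 2: move right → xx[s0]xyx  (head at position 2)
Step 3: move right → xxx[s0]yx  (head at position 3)
Step 4: move right → xxxx[s0]x  (head at position 4)
Step 5: move right → xxxxx[s0]□  (head at position 5)
Step 6: move right → xxxxxy[s2]□  (head at position 6)
Step 7: move right → xxxxxyx[s1]□  (head at position 7)
Step 8: move right → xxxxxyx□[s2]□  (head at position 8)
Step 9: move right → xxxxxyx□x[s1]□  (head at position 9)

After 9 steps, the head is at position 9.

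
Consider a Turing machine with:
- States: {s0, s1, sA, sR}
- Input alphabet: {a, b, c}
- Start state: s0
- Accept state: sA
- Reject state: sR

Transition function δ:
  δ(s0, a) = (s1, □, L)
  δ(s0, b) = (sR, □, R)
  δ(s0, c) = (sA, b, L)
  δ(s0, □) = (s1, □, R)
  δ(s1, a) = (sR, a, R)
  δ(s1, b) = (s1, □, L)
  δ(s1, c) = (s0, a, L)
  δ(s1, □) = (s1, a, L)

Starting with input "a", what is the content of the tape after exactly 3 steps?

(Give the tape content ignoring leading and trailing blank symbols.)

Execution trace:
Initial: [s0]a
Step 1: δ(s0, a) = (s1, □, L) → [s1]□□
Step 2: δ(s1, □) = (s1, a, L) → [s1]□a□
Step 3: δ(s1, □) = (s1, a, L) → [s1]□aa□

After 3 steps, the tape (ignoring leading/trailing blanks) is: aa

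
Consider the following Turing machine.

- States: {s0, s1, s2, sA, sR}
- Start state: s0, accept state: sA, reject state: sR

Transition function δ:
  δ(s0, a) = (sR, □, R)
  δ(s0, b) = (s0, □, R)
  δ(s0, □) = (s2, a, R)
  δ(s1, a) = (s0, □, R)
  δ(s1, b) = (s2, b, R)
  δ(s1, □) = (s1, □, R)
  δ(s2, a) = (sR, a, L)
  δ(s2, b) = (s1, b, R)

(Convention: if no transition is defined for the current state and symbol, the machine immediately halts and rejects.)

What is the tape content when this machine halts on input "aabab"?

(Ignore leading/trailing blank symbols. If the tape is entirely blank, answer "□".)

Execution trace:
Initial: [s0]aabab
Step 1: δ(s0, a) = (sR, □, R) → □[sR]abab

The machine reaches the reject state sR and halts.

Final tape (ignoring leading/trailing blanks): abab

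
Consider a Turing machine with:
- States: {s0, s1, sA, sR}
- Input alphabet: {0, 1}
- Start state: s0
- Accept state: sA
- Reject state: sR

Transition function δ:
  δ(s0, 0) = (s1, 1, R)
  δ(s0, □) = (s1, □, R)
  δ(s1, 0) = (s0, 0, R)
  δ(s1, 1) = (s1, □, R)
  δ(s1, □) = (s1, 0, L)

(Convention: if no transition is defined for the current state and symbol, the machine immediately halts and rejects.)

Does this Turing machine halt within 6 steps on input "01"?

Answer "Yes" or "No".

Execution trace:
Initial: [s0]01
Step 1: δ(s0, 0) = (s1, 1, R) → 1[s1]1
Step 2: δ(s1, 1) = (s1, □, R) → 1□[s1]□
Step 3: δ(s1, □) = (s1, 0, L) → 1[s1]□0
Step 4: δ(s1, □) = (s1, 0, L) → [s1]100
Step 5: δ(s1, 1) = (s1, □, R) → □[s1]00
Step 6: δ(s1, 0) = (s0, 0, R) → □0[s0]0

The machine has not reached a halting state after 6 steps.
The machine did not halt within the 6-step bound.

Answer: No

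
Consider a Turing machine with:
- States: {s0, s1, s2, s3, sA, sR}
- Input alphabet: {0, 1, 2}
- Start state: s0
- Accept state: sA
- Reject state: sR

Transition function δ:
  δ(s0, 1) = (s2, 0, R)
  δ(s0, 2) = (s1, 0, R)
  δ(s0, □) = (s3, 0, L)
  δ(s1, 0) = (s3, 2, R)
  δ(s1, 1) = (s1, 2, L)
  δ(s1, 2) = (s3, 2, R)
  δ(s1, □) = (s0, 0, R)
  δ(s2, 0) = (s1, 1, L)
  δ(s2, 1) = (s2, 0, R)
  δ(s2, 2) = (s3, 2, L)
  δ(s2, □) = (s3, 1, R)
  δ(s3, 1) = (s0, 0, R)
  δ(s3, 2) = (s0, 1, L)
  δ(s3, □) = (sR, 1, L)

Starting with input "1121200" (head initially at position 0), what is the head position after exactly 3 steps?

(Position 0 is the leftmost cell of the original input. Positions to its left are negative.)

Execution trace (head position shown):
Step 0: [s0]1121200  (head at position 0)
Step 1: move right → 0[s2]121200  (head at position 1)
Step 2: move right → 00[s2]21200  (head at position 2)
Step 3: move left → 0[s3]021200  (head at position 1)

After 3 steps, the head is at position 1.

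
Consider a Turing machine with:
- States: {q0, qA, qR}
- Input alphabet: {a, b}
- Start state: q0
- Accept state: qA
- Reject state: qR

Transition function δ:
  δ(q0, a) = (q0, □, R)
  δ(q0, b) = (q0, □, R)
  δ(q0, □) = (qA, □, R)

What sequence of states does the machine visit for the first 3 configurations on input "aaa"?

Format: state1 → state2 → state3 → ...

Execution trace:
Initial: [q0]aaa
Step 1: δ(q0, a) = (q0, □, R) → □[q0]aa
Step 2: δ(q0, a) = (q0, □, R) → □□[q0]a

State sequence: q0 → q0 → q0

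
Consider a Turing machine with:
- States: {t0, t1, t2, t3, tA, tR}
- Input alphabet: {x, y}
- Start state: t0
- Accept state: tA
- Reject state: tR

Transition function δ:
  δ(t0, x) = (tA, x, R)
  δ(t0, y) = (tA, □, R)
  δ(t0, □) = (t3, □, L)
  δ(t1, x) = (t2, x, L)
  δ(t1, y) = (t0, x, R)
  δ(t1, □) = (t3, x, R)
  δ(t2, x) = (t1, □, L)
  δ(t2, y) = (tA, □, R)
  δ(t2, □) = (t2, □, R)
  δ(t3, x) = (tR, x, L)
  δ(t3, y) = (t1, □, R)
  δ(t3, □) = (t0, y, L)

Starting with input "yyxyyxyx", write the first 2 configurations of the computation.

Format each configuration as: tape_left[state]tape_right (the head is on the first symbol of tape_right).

Transitions applied:
Step 1: δ(t0, y) = (tA, □, R)

The first 2 configurations are:
[t0]yyxyyxyx ⊢ □[tA]yxyyxyx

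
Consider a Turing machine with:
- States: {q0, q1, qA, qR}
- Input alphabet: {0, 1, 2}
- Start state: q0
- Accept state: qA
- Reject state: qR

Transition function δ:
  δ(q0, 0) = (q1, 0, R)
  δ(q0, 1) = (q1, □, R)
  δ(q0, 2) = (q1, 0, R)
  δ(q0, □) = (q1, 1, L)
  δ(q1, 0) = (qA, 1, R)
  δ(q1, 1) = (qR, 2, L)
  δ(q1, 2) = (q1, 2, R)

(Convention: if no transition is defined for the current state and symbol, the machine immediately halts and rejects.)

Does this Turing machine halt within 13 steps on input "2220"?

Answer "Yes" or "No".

Execution trace:
Initial: [q0]2220
Step 1: δ(q0, 2) = (q1, 0, R) → 0[q1]220
Step 2: δ(q1, 2) = (q1, 2, R) → 02[q1]20
Step 3: δ(q1, 2) = (q1, 2, R) → 022[q1]0
Step 4: δ(q1, 0) = (qA, 1, R) → 0221[qA]□

The machine reaches the accept state qA and halts.
The machine halted after 4 steps (within the 13-step bound).

Answer: Yes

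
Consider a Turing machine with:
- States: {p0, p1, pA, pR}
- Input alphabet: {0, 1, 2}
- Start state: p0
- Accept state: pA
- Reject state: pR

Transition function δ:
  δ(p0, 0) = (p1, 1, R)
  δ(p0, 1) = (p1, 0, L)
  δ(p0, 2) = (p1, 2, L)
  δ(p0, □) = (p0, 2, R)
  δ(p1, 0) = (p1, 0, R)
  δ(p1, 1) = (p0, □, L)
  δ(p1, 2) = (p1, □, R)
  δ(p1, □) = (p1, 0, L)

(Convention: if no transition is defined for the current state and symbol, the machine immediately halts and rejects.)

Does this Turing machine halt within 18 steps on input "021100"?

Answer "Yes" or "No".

Execution trace:
Initial: [p0]021100
Step 1: δ(p0, 0) = (p1, 1, R) → 1[p1]21100
Step 2: δ(p1, 2) = (p1, □, R) → 1□[p1]1100
Step 3: δ(p1, 1) = (p0, □, L) → 1[p0]□□100
Step 4: δ(p0, □) = (p0, 2, R) → 12[p0]□100
Step 5: δ(p0, □) = (p0, 2, R) → 122[p0]100
Step 6: δ(p0, 1) = (p1, 0, L) → 12[p1]2000
Step 7: δ(p1, 2) = (p1, □, R) → 12□[p1]000
Step 8: δ(p1, 0) = (p1, 0, R) → 12□0[p1]00
Step 9: δ(p1, 0) = (p1, 0, R) → 12□00[p1]0
Step 10: δ(p1, 0) = (p1, 0, R) → 12□000[p1]□
Step 11: δ(p1, □) = (p1, 0, L) → 12□00[p1]00
Step 12: δ(p1, 0) = (p1, 0, R) → 12□000[p1]0
Step 13: δ(p1, 0) = (p1, 0, R) → 12□0000[p1]□
Step 14: δ(p1, □) = (p1, 0, L) → 12□000[p1]00
Step 15: δ(p1, 0) = (p1, 0, R) → 12□0000[p1]0
Step 16: δ(p1, 0) = (p1, 0, R) → 12□00000[p1]□
Step 17: δ(p1, □) = (p1, 0, L) → 12□0000[p1]00
Step 18: δ(p1, 0) = (p1, 0, R) → 12□00000[p1]0

The machine has not reached a halting state after 18 steps.
The machine did not halt within the 18-step bound.

Answer: No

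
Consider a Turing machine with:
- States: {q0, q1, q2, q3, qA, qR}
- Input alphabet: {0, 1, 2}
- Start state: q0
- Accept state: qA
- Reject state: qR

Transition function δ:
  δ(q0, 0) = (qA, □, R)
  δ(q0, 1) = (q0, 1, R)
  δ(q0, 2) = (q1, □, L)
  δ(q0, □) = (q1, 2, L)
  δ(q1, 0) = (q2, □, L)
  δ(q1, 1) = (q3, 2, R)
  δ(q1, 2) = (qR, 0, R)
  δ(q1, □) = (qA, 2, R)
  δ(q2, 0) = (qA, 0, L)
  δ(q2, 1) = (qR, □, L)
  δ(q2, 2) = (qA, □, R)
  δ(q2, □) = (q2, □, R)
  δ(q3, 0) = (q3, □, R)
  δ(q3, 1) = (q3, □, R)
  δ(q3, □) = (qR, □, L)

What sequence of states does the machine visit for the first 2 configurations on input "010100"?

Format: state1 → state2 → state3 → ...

Execution trace:
Initial: [q0]010100
Step 1: δ(q0, 0) = (qA, □, R) → □[qA]10100

The machine reaches the accept state qA and halts.

State sequence: q0 → qA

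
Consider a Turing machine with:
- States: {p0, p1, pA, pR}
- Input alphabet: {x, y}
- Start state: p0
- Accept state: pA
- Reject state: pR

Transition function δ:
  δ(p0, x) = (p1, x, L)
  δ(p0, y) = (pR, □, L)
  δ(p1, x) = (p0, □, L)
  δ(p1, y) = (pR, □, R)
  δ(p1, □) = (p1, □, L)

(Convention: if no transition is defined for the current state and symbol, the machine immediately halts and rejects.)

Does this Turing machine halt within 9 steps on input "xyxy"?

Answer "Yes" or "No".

Execution trace:
Initial: [p0]xyxy
Step 1: δ(p0, x) = (p1, x, L) → [p1]□xyxy
Step 2: δ(p1, □) = (p1, □, L) → [p1]□□xyxy
Step 3: δ(p1, □) = (p1, □, L) → [p1]□□□xyxy
Step 4: δ(p1, □) = (p1, □, L) → [p1]□□□□xyxy
Step 5: δ(p1, □) = (p1, □, L) → [p1]□□□□□xyxy
Step 6: δ(p1, □) = (p1, □, L) → [p1]□□□□□□xyxy
Step 7: δ(p1, □) = (p1, □, L) → [p1]□□□□□□□xyxy
Step 8: δ(p1, □) = (p1, □, L) → [p1]□□□□□□□□xyxy
Step 9: δ(p1, □) = (p1, □, L) → [p1]□□□□□□□□□xyxy

The machine has not reached a halting state after 9 steps.
The machine did not halt within the 9-step bound.

Answer: No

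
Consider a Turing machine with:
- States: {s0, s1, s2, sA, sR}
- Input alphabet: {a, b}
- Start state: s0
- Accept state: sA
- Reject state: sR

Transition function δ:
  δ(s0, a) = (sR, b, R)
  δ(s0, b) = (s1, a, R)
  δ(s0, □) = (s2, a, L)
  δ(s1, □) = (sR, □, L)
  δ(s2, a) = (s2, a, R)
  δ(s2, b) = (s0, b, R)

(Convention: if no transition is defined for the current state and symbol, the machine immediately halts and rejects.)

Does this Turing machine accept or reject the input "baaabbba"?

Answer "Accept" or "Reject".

Execution trace:
Initial: [s0]baaabbba
Step 1: δ(s0, b) = (s1, a, R) → a[s1]aaabbba

No transition is defined for δ(s1, a). By convention the machine halts and rejects.

Answer: Reject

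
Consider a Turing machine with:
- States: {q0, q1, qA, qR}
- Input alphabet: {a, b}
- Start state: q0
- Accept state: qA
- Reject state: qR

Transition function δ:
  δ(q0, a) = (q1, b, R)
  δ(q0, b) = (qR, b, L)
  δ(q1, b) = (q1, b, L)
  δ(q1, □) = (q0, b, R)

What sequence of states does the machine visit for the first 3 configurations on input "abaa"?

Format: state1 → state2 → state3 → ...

Execution trace:
Initial: [q0]abaa
Step 1: δ(q0, a) = (q1, b, R) → b[q1]baa
Step 2: δ(q1, b) = (q1, b, L) → [q1]bbaa

State sequence: q0 → q1 → q1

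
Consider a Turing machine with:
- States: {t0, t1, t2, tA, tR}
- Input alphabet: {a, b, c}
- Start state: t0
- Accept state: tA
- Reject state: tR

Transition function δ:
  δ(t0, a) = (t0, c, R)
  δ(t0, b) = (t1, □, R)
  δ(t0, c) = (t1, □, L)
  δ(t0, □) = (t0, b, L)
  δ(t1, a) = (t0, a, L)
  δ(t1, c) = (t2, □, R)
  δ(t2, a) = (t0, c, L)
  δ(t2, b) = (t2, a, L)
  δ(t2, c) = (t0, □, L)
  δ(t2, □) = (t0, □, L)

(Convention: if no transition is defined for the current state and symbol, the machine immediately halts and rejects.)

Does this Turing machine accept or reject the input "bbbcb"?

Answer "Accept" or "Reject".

Execution trace:
Initial: [t0]bbbcb
Step 1: δ(t0, b) = (t1, □, R) → □[t1]bbcb

No transition is defined for δ(t1, b). By convention the machine halts and rejects.

Answer: Reject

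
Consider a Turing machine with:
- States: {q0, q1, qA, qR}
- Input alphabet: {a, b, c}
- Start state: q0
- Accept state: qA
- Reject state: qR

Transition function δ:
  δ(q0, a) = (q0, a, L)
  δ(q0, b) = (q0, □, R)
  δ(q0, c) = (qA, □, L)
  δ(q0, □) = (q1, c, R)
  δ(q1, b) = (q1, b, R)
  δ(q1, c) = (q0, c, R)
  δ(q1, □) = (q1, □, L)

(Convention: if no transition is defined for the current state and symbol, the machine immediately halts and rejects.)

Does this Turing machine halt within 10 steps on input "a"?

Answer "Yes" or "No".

Execution trace:
Initial: [q0]a
Step 1: δ(q0, a) = (q0, a, L) → [q0]□a
Step 2: δ(q0, □) = (q1, c, R) → c[q1]a

No transition is defined for δ(q1, a). By convention the machine halts and rejects.
The machine halted after 2 steps (within the 10-step bound).

Answer: Yes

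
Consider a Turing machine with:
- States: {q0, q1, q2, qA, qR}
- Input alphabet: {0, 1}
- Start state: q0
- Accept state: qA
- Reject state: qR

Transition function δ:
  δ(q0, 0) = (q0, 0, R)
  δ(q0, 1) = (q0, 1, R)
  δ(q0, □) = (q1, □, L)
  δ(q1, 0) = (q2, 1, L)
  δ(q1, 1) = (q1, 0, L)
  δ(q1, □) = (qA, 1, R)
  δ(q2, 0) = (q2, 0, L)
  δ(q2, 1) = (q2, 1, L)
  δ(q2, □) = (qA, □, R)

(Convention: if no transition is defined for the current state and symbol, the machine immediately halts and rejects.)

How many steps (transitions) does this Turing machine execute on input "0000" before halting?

Execution trace:
Initial: [q0]0000
Step 1: δ(q0, 0) = (q0, 0, R) → 0[q0]000
Step 2: δ(q0, 0) = (q0, 0, R) → 00[q0]00
Step 3: δ(q0, 0) = (q0, 0, R) → 000[q0]0
Step 4: δ(q0, 0) = (q0, 0, R) → 0000[q0]□
Step 5: δ(q0, □) = (q1, □, L) → 000[q1]0□
Step 6: δ(q1, 0) = (q2, 1, L) → 00[q2]01□
Step 7: δ(q2, 0) = (q2, 0, L) → 0[q2]001□
Step 8: δ(q2, 0) = (q2, 0, L) → [q2]0001□
Step 9: δ(q2, 0) = (q2, 0, L) → [q2]□0001□
Step 10: δ(q2, □) = (qA, □, R) → □[qA]0001□

The machine reaches the accept state qA and halts.

The machine executed 10 steps before halting.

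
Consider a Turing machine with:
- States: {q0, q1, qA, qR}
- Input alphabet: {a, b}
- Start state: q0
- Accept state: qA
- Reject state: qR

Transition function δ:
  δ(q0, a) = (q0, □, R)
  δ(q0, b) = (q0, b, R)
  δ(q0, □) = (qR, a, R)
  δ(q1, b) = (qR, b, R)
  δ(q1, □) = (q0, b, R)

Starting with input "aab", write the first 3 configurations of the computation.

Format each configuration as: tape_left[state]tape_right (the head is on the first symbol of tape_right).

Transitions applied:
Step 1: δ(q0, a) = (q0, □, R)
Step 2: δ(q0, a) = (q0, □, R)

The first 3 configurations are:
[q0]aab ⊢ □[q0]ab ⊢ □□[q0]b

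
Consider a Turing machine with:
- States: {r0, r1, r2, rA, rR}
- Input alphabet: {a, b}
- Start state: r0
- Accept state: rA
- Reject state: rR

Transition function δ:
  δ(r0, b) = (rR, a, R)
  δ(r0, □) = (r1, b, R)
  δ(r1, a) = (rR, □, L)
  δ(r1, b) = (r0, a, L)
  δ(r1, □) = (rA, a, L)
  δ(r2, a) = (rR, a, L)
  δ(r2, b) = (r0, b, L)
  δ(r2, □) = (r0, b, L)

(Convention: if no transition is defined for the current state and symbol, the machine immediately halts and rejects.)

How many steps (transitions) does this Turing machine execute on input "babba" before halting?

Execution trace:
Initial: [r0]babba
Step 1: δ(r0, b) = (rR, a, R) → a[rR]abba

The machine reaches the reject state rR and halts.

The machine executed 1 step before halting.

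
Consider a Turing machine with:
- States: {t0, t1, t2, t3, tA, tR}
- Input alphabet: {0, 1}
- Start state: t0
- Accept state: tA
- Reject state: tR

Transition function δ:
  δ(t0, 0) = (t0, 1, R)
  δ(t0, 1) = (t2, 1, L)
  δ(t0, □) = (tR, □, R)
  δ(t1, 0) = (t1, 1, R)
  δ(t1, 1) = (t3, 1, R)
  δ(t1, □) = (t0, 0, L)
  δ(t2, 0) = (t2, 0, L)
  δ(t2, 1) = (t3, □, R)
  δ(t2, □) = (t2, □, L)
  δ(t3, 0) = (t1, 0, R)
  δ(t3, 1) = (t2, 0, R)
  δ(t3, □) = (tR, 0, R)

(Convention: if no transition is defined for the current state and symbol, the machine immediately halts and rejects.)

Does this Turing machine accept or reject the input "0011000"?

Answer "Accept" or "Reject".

Execution trace:
Initial: [t0]0011000
Step 1: δ(t0, 0) = (t0, 1, R) → 1[t0]011000
Step 2: δ(t0, 0) = (t0, 1, R) → 11[t0]11000
Step 3: δ(t0, 1) = (t2, 1, L) → 1[t2]111000
Step 4: δ(t2, 1) = (t3, □, R) → 1□[t3]11000
Step 5: δ(t3, 1) = (t2, 0, R) → 1□0[t2]1000
Step 6: δ(t2, 1) = (t3, □, R) → 1□0□[t3]000
Step 7: δ(t3, 0) = (t1, 0, R) → 1□0□0[t1]00
Step 8: δ(t1, 0) = (t1, 1, R) → 1□0□01[t1]0
Step 9: δ(t1, 0) = (t1, 1, R) → 1□0□011[t1]□
Step 10: δ(t1, □) = (t0, 0, L) → 1□0□01[t0]10
Step 11: δ(t0, 1) = (t2, 1, L) → 1□0□0[t2]110
Step 12: δ(t2, 1) = (t3, □, R) → 1□0□0□[t3]10
Step 13: δ(t3, 1) = (t2, 0, R) → 1□0□0□0[t2]0
Step 14: δ(t2, 0) = (t2, 0, L) → 1□0□0□[t2]00
Step 15: δ(t2, 0) = (t2, 0, L) → 1□0□0[t2]□00
Step 16: δ(t2, □) = (t2, □, L) → 1□0□[t2]0□00
Step 17: δ(t2, 0) = (t2, 0, L) → 1□0[t2]□0□00
Step 18: δ(t2, □) = (t2, □, L) → 1□[t2]0□0□00
Step 19: δ(t2, 0) = (t2, 0, L) → 1[t2]□0□0□00
Step 20: δ(t2, □) = (t2, □, L) → [t2]1□0□0□00
Step 21: δ(t2, 1) = (t3, □, R) → □[t3]□0□0□00
Step 22: δ(t3, □) = (tR, 0, R) → □0[tR]0□0□00

The machine reaches the reject state tR and halts.

Answer: Reject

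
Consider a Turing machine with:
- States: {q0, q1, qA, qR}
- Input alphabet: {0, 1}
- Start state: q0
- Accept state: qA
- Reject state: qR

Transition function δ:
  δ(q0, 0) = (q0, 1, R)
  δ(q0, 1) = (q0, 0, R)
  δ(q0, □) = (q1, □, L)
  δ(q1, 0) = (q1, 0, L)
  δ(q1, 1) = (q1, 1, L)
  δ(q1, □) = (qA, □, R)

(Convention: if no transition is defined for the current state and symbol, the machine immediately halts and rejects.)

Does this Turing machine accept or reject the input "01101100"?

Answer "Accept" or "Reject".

Execution trace:
Initial: [q0]01101100
Step 1: δ(q0, 0) = (q0, 1, R) → 1[q0]1101100
Step 2: δ(q0, 1) = (q0, 0, R) → 10[q0]101100
Step 3: δ(q0, 1) = (q0, 0, R) → 100[q0]01100
Step 4: δ(q0, 0) = (q0, 1, R) → 1001[q0]1100
Step 5: δ(q0, 1) = (q0, 0, R) → 10010[q0]100
Step 6: δ(q0, 1) = (q0, 0, R) → 100100[q0]00
Step 7: δ(q0, 0) = (q0, 1, R) → 1001001[q0]0
Step 8: δ(q0, 0) = (q0, 1, R) → 10010011[q0]□
Step 9: δ(q0, □) = (q1, □, L) → 1001001[q1]1□
Step 10: δ(q1, 1) = (q1, 1, L) → 100100[q1]11□
Step 11: δ(q1, 1) = (q1, 1, L) → 10010[q1]011□
Step 12: δ(q1, 0) = (q1, 0, L) → 1001[q1]0011□
Step 13: δ(q1, 0) = (q1, 0, L) → 100[q1]10011□
Step 14: δ(q1, 1) = (q1, 1, L) → 10[q1]010011□
Step 15: δ(q1, 0) = (q1, 0, L) → 1[q1]0010011□
Step 16: δ(q1, 0) = (q1, 0, L) → [q1]10010011□
Step 17: δ(q1, 1) = (q1, 1, L) → [q1]□10010011□
Step 18: δ(q1, □) = (qA, □, R) → □[qA]10010011□

The machine reaches the accept state qA and halts.

Answer: Accept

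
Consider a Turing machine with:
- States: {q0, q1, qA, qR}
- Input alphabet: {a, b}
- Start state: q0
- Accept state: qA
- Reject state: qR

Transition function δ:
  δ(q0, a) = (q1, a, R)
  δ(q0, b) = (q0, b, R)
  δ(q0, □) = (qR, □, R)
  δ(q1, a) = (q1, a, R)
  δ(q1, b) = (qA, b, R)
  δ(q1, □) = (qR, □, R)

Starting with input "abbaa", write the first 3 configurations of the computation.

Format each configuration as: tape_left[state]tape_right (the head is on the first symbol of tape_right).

Transitions applied:
Step 1: δ(q0, a) = (q1, a, R)
Step 2: δ(q1, b) = (qA, b, R)

The first 3 configurations are:
[q0]abbaa ⊢ a[q1]bbaa ⊢ ab[qA]baa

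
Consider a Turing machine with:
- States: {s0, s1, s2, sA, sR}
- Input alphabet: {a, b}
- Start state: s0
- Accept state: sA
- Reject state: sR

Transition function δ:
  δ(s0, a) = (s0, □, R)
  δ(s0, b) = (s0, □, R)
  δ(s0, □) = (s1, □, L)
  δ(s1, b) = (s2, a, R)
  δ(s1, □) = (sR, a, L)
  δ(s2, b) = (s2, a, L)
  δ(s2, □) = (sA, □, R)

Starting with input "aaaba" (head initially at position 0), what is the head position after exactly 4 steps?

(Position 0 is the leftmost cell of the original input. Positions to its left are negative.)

Execution trace (head position shown):
Step 0: [s0]aaaba  (head at position 0)
Step 1: move right → □[s0]aaba  (head at position 1)
Step 2: move right → □□[s0]aba  (head at position 2)
Step 3: move right → □□□[s0]ba  (head at position 3)
Step 4: move right → □□□□[s0]a  (head at position 4)

After 4 steps, the head is at position 4.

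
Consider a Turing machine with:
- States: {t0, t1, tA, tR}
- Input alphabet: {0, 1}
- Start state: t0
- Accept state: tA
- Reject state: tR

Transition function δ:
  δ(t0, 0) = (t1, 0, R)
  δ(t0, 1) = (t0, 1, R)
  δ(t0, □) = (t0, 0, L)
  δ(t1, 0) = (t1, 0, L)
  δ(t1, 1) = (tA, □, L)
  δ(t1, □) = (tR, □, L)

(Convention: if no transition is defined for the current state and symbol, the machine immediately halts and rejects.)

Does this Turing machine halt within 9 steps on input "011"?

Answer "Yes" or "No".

Execution trace:
Initial: [t0]011
Step 1: δ(t0, 0) = (t1, 0, R) → 0[t1]11
Step 2: δ(t1, 1) = (tA, □, L) → [tA]0□1

The machine reaches the accept state tA and halts.
The machine halted after 2 steps (within the 9-step bound).

Answer: Yes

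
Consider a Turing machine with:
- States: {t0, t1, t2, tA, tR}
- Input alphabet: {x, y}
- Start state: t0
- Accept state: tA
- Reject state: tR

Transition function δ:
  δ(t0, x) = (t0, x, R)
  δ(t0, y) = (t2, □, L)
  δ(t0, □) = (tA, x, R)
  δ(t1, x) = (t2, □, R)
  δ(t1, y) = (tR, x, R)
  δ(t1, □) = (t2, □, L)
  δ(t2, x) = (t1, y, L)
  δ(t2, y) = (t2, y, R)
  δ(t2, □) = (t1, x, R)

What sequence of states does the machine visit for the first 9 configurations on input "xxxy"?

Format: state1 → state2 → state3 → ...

Execution trace:
Initial: [t0]xxxy
Step 1: δ(t0, x) = (t0, x, R) → x[t0]xxy
Step 2: δ(t0, x) = (t0, x, R) → xx[t0]xy
Step 3: δ(t0, x) = (t0, x, R) → xxx[t0]y
Step 4: δ(t0, y) = (t2, □, L) → xx[t2]x□
Step 5: δ(t2, x) = (t1, y, L) → x[t1]xy□
Step 6: δ(t1, x) = (t2, □, R) → x□[t2]y□
Step 7: δ(t2, y) = (t2, y, R) → x□y[t2]□
Step 8: δ(t2, □) = (t1, x, R) → x□yx[t1]□

State sequence: t0 → t0 → t0 → t0 → t2 → t1 → t2 → t2 → t1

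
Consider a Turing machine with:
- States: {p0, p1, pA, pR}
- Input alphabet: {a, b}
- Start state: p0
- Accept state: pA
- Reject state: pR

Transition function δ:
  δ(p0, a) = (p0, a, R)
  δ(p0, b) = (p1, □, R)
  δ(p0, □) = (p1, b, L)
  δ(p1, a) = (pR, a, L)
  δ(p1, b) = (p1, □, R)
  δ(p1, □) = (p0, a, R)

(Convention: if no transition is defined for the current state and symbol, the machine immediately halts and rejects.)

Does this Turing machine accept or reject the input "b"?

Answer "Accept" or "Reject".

Execution trace:
Initial: [p0]b
Step 1: δ(p0, b) = (p1, □, R) → □[p1]□
Step 2: δ(p1, □) = (p0, a, R) → □a[p0]□
Step 3: δ(p0, □) = (p1, b, L) → □[p1]ab
Step 4: δ(p1, a) = (pR, a, L) → [pR]□ab

The machine reaches the reject state pR and halts.

Answer: Reject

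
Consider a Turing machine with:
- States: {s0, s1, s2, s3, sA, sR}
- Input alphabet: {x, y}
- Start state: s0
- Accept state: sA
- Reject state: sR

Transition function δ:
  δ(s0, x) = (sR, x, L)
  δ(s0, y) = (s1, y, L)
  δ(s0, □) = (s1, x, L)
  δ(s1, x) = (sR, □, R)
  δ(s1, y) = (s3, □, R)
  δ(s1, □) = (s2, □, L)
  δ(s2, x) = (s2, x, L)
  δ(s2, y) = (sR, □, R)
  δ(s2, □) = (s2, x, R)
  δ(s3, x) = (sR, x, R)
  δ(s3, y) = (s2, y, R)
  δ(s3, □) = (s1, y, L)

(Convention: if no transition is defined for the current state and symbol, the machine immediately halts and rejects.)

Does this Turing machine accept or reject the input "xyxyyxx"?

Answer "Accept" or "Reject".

Execution trace:
Initial: [s0]xyxyyxx
Step 1: δ(s0, x) = (sR, x, L) → [sR]□xyxyyxx

The machine reaches the reject state sR and halts.

Answer: Reject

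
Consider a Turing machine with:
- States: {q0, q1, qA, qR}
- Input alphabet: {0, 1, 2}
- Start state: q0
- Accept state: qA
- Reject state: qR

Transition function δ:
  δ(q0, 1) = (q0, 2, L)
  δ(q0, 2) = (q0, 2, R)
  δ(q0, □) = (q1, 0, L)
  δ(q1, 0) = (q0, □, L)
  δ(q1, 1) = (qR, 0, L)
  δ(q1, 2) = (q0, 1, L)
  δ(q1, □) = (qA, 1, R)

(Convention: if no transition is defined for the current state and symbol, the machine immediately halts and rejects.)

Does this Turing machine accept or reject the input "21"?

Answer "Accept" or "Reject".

Execution trace:
Initial: [q0]21
Step 1: δ(q0, 2) = (q0, 2, R) → 2[q0]1
Step 2: δ(q0, 1) = (q0, 2, L) → [q0]22
Step 3: δ(q0, 2) = (q0, 2, R) → 2[q0]2
Step 4: δ(q0, 2) = (q0, 2, R) → 22[q0]□
Step 5: δ(q0, □) = (q1, 0, L) → 2[q1]20
Step 6: δ(q1, 2) = (q0, 1, L) → [q0]210
Step 7: δ(q0, 2) = (q0, 2, R) → 2[q0]10
Step 8: δ(q0, 1) = (q0, 2, L) → [q0]220
Step 9: δ(q0, 2) = (q0, 2, R) → 2[q0]20
Step 10: δ(q0, 2) = (q0, 2, R) → 22[q0]0

No transition is defined for δ(q0, 0). By convention the machine halts and rejects.

Answer: Reject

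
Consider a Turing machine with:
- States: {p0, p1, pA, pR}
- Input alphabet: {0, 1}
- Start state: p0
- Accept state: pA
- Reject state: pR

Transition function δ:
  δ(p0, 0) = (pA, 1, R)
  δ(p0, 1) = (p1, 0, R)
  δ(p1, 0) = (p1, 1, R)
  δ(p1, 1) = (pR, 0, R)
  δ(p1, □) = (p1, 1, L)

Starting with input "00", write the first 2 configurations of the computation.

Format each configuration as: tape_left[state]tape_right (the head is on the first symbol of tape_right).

Transitions applied:
Step 1: δ(p0, 0) = (pA, 1, R)

The first 2 configurations are:
[p0]00 ⊢ 1[pA]0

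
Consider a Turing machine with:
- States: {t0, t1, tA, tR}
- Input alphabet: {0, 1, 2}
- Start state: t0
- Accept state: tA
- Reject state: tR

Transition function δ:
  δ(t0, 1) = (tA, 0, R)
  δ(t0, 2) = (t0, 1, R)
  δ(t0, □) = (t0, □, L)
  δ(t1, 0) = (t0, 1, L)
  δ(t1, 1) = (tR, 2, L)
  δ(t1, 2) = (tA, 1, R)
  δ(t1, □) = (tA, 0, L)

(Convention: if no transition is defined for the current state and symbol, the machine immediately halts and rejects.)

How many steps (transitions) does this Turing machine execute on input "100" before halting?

Execution trace:
Initial: [t0]100
Step 1: δ(t0, 1) = (tA, 0, R) → 0[tA]00

The machine reaches the accept state tA and halts.

The machine executed 1 step before halting.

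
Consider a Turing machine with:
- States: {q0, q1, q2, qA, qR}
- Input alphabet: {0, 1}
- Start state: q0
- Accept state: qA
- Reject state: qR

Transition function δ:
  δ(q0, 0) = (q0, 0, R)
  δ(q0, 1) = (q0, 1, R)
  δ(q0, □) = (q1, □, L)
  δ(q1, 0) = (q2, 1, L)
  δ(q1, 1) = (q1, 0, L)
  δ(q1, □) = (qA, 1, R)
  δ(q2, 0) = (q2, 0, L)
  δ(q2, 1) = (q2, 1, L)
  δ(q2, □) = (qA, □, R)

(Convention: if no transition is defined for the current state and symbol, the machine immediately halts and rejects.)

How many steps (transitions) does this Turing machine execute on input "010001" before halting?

Execution trace:
Initial: [q0]010001
Step 1: δ(q0, 0) = (q0, 0, R) → 0[q0]10001
Step 2: δ(q0, 1) = (q0, 1, R) → 01[q0]0001
Step 3: δ(q0, 0) = (q0, 0, R) → 010[q0]001
Step 4: δ(q0, 0) = (q0, 0, R) → 0100[q0]01
Step 5: δ(q0, 0) = (q0, 0, R) → 01000[q0]1
Step 6: δ(q0, 1) = (q0, 1, R) → 010001[q0]□
Step 7: δ(q0, □) = (q1, □, L) → 01000[q1]1□
Step 8: δ(q1, 1) = (q1, 0, L) → 0100[q1]00□
Step 9: δ(q1, 0) = (q2, 1, L) → 010[q2]010□
Step 10: δ(q2, 0) = (q2, 0, L) → 01[q2]0010□
Step 11: δ(q2, 0) = (q2, 0, L) → 0[q2]10010□
Step 12: δ(q2, 1) = (q2, 1, L) → [q2]010010□
Step 13: δ(q2, 0) = (q2, 0, L) → [q2]□010010□
Step 14: δ(q2, □) = (qA, □, R) → □[qA]010010□

The machine reaches the accept state qA and halts.

The machine executed 14 steps before halting.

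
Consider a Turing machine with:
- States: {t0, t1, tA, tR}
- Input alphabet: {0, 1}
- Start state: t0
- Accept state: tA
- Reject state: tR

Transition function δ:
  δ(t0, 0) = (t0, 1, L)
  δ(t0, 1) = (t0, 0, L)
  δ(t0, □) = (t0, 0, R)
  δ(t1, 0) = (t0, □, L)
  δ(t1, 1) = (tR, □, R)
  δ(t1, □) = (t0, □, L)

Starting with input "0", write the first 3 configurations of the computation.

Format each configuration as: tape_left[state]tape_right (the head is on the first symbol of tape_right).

Transitions applied:
Step 1: δ(t0, 0) = (t0, 1, L)
Step 2: δ(t0, □) = (t0, 0, R)

The first 3 configurations are:
[t0]0 ⊢ [t0]□1 ⊢ 0[t0]1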